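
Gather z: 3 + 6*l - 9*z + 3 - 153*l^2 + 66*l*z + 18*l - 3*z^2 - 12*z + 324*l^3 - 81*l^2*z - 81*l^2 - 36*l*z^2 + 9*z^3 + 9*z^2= 324*l^3 - 234*l^2 + 24*l + 9*z^3 + z^2*(6 - 36*l) + z*(-81*l^2 + 66*l - 21) + 6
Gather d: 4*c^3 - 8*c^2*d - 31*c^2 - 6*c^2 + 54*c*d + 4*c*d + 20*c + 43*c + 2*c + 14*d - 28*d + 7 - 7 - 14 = 4*c^3 - 37*c^2 + 65*c + d*(-8*c^2 + 58*c - 14) - 14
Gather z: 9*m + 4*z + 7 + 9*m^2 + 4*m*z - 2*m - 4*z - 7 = 9*m^2 + 4*m*z + 7*m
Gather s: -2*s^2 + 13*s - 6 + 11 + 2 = -2*s^2 + 13*s + 7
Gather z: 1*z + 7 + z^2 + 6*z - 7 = z^2 + 7*z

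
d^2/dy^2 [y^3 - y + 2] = 6*y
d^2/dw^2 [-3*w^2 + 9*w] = -6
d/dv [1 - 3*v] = -3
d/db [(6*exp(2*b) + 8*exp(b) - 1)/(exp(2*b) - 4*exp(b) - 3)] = (-32*exp(2*b) - 34*exp(b) - 28)*exp(b)/(exp(4*b) - 8*exp(3*b) + 10*exp(2*b) + 24*exp(b) + 9)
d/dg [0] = 0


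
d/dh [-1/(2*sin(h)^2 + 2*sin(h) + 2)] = (2*sin(h) + 1)*cos(h)/(2*(sin(h)^2 + sin(h) + 1)^2)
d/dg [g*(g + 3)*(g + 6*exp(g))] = 6*g^2*exp(g) + 3*g^2 + 30*g*exp(g) + 6*g + 18*exp(g)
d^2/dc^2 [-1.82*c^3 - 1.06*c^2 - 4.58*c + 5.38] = -10.92*c - 2.12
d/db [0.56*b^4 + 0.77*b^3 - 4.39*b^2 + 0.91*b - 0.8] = 2.24*b^3 + 2.31*b^2 - 8.78*b + 0.91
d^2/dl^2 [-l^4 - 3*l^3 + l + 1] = 6*l*(-2*l - 3)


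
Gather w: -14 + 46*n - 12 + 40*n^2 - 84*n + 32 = 40*n^2 - 38*n + 6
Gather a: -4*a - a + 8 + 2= 10 - 5*a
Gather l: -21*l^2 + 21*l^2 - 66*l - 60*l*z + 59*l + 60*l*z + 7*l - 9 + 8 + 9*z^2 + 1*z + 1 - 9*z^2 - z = 0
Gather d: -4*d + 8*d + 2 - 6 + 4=4*d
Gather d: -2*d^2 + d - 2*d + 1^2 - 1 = -2*d^2 - d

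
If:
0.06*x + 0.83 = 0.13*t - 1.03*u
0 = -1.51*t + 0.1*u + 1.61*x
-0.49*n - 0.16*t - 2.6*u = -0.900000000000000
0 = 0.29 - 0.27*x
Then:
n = 5.35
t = 1.10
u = -0.73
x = 1.07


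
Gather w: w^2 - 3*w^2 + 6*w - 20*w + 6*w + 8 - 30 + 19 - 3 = -2*w^2 - 8*w - 6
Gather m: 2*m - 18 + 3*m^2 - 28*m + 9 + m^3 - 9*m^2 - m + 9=m^3 - 6*m^2 - 27*m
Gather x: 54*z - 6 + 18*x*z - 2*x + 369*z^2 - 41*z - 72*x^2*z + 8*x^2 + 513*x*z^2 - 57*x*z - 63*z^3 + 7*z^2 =x^2*(8 - 72*z) + x*(513*z^2 - 39*z - 2) - 63*z^3 + 376*z^2 + 13*z - 6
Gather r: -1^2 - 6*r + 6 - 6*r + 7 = 12 - 12*r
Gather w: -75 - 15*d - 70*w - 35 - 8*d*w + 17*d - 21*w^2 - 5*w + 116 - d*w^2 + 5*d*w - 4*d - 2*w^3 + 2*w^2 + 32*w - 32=-2*d - 2*w^3 + w^2*(-d - 19) + w*(-3*d - 43) - 26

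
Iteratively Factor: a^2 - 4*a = (a - 4)*(a)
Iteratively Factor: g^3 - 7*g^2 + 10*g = (g)*(g^2 - 7*g + 10) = g*(g - 2)*(g - 5)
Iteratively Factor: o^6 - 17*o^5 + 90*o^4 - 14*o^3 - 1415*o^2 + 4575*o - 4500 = (o - 3)*(o^5 - 14*o^4 + 48*o^3 + 130*o^2 - 1025*o + 1500) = (o - 5)*(o - 3)*(o^4 - 9*o^3 + 3*o^2 + 145*o - 300) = (o - 5)^2*(o - 3)*(o^3 - 4*o^2 - 17*o + 60) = (o - 5)^3*(o - 3)*(o^2 + o - 12) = (o - 5)^3*(o - 3)*(o + 4)*(o - 3)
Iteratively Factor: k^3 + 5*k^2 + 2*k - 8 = (k + 2)*(k^2 + 3*k - 4) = (k - 1)*(k + 2)*(k + 4)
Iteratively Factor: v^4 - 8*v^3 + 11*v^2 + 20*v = (v)*(v^3 - 8*v^2 + 11*v + 20) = v*(v - 4)*(v^2 - 4*v - 5) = v*(v - 5)*(v - 4)*(v + 1)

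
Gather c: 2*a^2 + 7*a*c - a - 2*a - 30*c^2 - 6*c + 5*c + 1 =2*a^2 - 3*a - 30*c^2 + c*(7*a - 1) + 1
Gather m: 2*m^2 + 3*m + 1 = 2*m^2 + 3*m + 1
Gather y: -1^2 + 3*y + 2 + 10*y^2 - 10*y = 10*y^2 - 7*y + 1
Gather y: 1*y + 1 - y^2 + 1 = -y^2 + y + 2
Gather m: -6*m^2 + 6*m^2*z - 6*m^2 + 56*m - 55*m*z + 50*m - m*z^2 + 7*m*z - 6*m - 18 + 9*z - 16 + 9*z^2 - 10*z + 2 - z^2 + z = m^2*(6*z - 12) + m*(-z^2 - 48*z + 100) + 8*z^2 - 32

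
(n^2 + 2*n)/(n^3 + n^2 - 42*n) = (n + 2)/(n^2 + n - 42)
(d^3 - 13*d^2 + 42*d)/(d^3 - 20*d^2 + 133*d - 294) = d/(d - 7)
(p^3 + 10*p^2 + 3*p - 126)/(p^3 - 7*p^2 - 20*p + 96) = (p^2 + 13*p + 42)/(p^2 - 4*p - 32)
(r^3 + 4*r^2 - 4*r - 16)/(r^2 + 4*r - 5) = (r^3 + 4*r^2 - 4*r - 16)/(r^2 + 4*r - 5)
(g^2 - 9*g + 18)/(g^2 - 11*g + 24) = (g - 6)/(g - 8)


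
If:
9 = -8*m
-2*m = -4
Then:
No Solution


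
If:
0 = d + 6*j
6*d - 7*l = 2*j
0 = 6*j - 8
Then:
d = -8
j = 4/3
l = -152/21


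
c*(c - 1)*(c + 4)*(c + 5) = c^4 + 8*c^3 + 11*c^2 - 20*c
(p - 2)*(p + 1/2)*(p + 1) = p^3 - p^2/2 - 5*p/2 - 1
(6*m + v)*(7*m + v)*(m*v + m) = 42*m^3*v + 42*m^3 + 13*m^2*v^2 + 13*m^2*v + m*v^3 + m*v^2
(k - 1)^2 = k^2 - 2*k + 1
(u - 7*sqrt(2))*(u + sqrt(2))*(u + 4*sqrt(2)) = u^3 - 2*sqrt(2)*u^2 - 62*u - 56*sqrt(2)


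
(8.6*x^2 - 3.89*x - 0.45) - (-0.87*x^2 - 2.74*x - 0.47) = 9.47*x^2 - 1.15*x + 0.02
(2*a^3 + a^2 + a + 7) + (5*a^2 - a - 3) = 2*a^3 + 6*a^2 + 4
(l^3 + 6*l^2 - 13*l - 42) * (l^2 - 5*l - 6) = l^5 + l^4 - 49*l^3 - 13*l^2 + 288*l + 252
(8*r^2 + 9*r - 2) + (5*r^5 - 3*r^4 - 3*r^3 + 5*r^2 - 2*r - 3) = 5*r^5 - 3*r^4 - 3*r^3 + 13*r^2 + 7*r - 5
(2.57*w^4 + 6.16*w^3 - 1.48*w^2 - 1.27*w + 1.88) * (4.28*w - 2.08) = 10.9996*w^5 + 21.0192*w^4 - 19.1472*w^3 - 2.3572*w^2 + 10.688*w - 3.9104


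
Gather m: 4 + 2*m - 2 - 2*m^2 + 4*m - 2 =-2*m^2 + 6*m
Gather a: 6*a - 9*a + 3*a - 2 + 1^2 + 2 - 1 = 0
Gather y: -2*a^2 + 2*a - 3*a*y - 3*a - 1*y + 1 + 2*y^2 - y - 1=-2*a^2 - a + 2*y^2 + y*(-3*a - 2)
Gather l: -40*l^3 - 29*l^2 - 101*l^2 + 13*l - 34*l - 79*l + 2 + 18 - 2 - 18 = -40*l^3 - 130*l^2 - 100*l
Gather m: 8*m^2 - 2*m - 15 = 8*m^2 - 2*m - 15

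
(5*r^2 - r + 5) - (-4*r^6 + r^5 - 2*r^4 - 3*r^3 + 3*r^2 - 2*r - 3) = 4*r^6 - r^5 + 2*r^4 + 3*r^3 + 2*r^2 + r + 8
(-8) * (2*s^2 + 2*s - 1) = -16*s^2 - 16*s + 8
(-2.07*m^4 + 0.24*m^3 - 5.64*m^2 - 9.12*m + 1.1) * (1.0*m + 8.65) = -2.07*m^5 - 17.6655*m^4 - 3.564*m^3 - 57.906*m^2 - 77.788*m + 9.515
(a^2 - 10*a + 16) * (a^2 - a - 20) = a^4 - 11*a^3 + 6*a^2 + 184*a - 320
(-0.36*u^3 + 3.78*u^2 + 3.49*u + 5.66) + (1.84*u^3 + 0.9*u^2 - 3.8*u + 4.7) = 1.48*u^3 + 4.68*u^2 - 0.31*u + 10.36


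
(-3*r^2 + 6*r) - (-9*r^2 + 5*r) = 6*r^2 + r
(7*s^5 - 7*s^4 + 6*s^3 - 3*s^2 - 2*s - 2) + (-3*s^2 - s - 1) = 7*s^5 - 7*s^4 + 6*s^3 - 6*s^2 - 3*s - 3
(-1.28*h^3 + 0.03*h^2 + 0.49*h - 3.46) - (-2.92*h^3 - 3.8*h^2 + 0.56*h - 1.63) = 1.64*h^3 + 3.83*h^2 - 0.0700000000000001*h - 1.83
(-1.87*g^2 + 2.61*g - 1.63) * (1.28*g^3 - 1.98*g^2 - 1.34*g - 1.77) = -2.3936*g^5 + 7.0434*g^4 - 4.7484*g^3 + 3.0399*g^2 - 2.4355*g + 2.8851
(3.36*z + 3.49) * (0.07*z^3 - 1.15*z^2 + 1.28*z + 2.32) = 0.2352*z^4 - 3.6197*z^3 + 0.2873*z^2 + 12.2624*z + 8.0968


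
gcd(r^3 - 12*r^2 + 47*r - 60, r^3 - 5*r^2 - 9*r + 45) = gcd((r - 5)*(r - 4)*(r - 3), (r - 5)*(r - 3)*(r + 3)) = r^2 - 8*r + 15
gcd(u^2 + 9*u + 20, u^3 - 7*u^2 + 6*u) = 1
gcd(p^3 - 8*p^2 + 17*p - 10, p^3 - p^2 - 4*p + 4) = p^2 - 3*p + 2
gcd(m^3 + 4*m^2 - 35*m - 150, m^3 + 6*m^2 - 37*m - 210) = m^2 - m - 30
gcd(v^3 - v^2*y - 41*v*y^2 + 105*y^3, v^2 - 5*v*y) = -v + 5*y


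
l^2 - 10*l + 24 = (l - 6)*(l - 4)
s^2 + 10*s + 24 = (s + 4)*(s + 6)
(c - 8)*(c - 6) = c^2 - 14*c + 48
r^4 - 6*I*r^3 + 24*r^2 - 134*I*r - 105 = (r - 7*I)*(r - 3*I)*(r - I)*(r + 5*I)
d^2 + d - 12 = (d - 3)*(d + 4)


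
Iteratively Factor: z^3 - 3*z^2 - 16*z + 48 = (z - 4)*(z^2 + z - 12) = (z - 4)*(z + 4)*(z - 3)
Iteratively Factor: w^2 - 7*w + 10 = (w - 2)*(w - 5)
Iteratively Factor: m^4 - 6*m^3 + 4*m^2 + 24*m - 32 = (m - 2)*(m^3 - 4*m^2 - 4*m + 16) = (m - 4)*(m - 2)*(m^2 - 4) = (m - 4)*(m - 2)*(m + 2)*(m - 2)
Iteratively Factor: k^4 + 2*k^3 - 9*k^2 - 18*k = (k - 3)*(k^3 + 5*k^2 + 6*k) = (k - 3)*(k + 2)*(k^2 + 3*k) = (k - 3)*(k + 2)*(k + 3)*(k)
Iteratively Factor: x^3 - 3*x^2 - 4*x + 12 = (x - 3)*(x^2 - 4) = (x - 3)*(x - 2)*(x + 2)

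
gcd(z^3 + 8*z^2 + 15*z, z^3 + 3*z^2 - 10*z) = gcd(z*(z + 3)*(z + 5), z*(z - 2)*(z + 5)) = z^2 + 5*z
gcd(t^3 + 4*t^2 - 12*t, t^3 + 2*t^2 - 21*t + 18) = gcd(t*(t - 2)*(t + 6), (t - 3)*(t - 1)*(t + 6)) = t + 6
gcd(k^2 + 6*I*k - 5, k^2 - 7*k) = 1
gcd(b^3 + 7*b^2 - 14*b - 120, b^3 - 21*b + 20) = b^2 + b - 20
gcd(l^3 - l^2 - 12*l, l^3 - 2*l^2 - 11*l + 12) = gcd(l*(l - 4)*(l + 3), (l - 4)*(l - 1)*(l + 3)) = l^2 - l - 12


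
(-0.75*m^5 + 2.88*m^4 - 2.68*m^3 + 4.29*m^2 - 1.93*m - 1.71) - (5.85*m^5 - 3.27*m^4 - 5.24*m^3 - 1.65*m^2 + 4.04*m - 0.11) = -6.6*m^5 + 6.15*m^4 + 2.56*m^3 + 5.94*m^2 - 5.97*m - 1.6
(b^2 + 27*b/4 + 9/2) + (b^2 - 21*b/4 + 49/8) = 2*b^2 + 3*b/2 + 85/8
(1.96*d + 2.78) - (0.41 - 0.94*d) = 2.9*d + 2.37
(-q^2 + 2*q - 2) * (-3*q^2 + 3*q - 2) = 3*q^4 - 9*q^3 + 14*q^2 - 10*q + 4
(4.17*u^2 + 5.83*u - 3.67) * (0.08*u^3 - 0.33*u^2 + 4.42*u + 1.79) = 0.3336*u^5 - 0.9097*u^4 + 16.2139*u^3 + 34.444*u^2 - 5.7857*u - 6.5693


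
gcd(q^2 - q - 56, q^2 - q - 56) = q^2 - q - 56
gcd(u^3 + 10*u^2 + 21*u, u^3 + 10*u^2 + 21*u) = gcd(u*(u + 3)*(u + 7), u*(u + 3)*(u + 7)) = u^3 + 10*u^2 + 21*u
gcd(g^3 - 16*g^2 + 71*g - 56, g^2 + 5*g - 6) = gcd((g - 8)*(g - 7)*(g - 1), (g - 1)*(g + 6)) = g - 1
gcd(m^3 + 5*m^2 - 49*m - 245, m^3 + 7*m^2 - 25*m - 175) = m^2 + 12*m + 35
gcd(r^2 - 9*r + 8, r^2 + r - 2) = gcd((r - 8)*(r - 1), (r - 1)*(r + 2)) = r - 1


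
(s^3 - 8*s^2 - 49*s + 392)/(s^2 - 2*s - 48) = (s^2 - 49)/(s + 6)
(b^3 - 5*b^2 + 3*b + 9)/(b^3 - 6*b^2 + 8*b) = (b^3 - 5*b^2 + 3*b + 9)/(b*(b^2 - 6*b + 8))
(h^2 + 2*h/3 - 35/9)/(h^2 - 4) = (9*h^2 + 6*h - 35)/(9*(h^2 - 4))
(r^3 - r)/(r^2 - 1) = r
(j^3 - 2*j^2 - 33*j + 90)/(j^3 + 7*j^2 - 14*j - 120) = (j^2 - 8*j + 15)/(j^2 + j - 20)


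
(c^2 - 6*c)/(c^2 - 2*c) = (c - 6)/(c - 2)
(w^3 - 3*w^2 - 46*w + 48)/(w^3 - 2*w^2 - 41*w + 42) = (w - 8)/(w - 7)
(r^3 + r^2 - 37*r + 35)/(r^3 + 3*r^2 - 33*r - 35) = (r - 1)/(r + 1)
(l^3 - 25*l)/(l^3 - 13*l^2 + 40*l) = (l + 5)/(l - 8)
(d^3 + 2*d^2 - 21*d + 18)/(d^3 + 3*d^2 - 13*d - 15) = (d^2 + 5*d - 6)/(d^2 + 6*d + 5)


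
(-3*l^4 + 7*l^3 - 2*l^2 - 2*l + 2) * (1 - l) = 3*l^5 - 10*l^4 + 9*l^3 - 4*l + 2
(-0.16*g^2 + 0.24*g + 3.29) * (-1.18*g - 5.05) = 0.1888*g^3 + 0.5248*g^2 - 5.0942*g - 16.6145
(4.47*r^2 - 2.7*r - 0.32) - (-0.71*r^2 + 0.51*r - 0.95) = 5.18*r^2 - 3.21*r + 0.63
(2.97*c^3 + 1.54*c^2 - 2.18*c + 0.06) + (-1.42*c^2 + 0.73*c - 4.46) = 2.97*c^3 + 0.12*c^2 - 1.45*c - 4.4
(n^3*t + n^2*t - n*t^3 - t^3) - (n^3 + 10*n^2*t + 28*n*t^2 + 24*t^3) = n^3*t - n^3 - 9*n^2*t - n*t^3 - 28*n*t^2 - 25*t^3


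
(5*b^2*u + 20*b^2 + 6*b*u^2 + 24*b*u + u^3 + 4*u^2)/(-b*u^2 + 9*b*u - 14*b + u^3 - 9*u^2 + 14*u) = (5*b^2*u + 20*b^2 + 6*b*u^2 + 24*b*u + u^3 + 4*u^2)/(-b*u^2 + 9*b*u - 14*b + u^3 - 9*u^2 + 14*u)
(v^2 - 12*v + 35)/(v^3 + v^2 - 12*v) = (v^2 - 12*v + 35)/(v*(v^2 + v - 12))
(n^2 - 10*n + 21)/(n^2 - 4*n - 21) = (n - 3)/(n + 3)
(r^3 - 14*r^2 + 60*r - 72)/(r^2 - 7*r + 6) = (r^2 - 8*r + 12)/(r - 1)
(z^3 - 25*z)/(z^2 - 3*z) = (z^2 - 25)/(z - 3)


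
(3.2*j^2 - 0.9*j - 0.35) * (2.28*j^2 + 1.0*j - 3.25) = 7.296*j^4 + 1.148*j^3 - 12.098*j^2 + 2.575*j + 1.1375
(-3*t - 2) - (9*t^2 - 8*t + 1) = -9*t^2 + 5*t - 3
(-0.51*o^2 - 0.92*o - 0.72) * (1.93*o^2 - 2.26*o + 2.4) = -0.9843*o^4 - 0.623*o^3 - 0.5344*o^2 - 0.5808*o - 1.728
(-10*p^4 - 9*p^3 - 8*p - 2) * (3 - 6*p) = 60*p^5 + 24*p^4 - 27*p^3 + 48*p^2 - 12*p - 6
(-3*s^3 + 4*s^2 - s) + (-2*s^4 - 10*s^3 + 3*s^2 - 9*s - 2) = -2*s^4 - 13*s^3 + 7*s^2 - 10*s - 2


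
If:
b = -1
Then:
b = -1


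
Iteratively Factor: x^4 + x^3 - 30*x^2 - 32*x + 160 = (x - 5)*(x^3 + 6*x^2 - 32) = (x - 5)*(x + 4)*(x^2 + 2*x - 8) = (x - 5)*(x + 4)^2*(x - 2)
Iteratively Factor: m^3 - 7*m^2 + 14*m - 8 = (m - 2)*(m^2 - 5*m + 4) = (m - 2)*(m - 1)*(m - 4)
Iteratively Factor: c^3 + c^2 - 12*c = (c - 3)*(c^2 + 4*c) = c*(c - 3)*(c + 4)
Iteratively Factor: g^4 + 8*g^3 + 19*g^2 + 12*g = (g + 4)*(g^3 + 4*g^2 + 3*g) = (g + 3)*(g + 4)*(g^2 + g) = (g + 1)*(g + 3)*(g + 4)*(g)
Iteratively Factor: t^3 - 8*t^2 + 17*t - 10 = (t - 1)*(t^2 - 7*t + 10) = (t - 5)*(t - 1)*(t - 2)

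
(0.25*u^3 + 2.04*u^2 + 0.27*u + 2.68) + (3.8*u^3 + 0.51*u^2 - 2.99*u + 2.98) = 4.05*u^3 + 2.55*u^2 - 2.72*u + 5.66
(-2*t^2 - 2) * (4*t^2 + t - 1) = -8*t^4 - 2*t^3 - 6*t^2 - 2*t + 2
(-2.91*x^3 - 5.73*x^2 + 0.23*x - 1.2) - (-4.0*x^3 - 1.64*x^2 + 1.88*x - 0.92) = 1.09*x^3 - 4.09*x^2 - 1.65*x - 0.28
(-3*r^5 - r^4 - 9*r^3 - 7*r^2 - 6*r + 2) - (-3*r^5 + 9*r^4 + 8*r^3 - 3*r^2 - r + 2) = -10*r^4 - 17*r^3 - 4*r^2 - 5*r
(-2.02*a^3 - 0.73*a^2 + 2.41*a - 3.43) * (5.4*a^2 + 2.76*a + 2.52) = -10.908*a^5 - 9.5172*a^4 + 5.9088*a^3 - 13.71*a^2 - 3.3936*a - 8.6436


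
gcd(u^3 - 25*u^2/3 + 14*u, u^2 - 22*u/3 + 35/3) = u - 7/3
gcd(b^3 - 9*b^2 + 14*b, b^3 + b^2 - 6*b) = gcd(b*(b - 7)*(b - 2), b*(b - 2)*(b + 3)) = b^2 - 2*b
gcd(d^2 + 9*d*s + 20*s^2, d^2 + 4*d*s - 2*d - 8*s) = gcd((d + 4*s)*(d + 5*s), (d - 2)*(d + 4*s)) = d + 4*s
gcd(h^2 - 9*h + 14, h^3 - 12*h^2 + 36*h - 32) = h - 2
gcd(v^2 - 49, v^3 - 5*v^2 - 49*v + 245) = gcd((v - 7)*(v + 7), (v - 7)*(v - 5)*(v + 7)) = v^2 - 49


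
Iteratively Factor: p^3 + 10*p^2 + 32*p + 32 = (p + 4)*(p^2 + 6*p + 8) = (p + 2)*(p + 4)*(p + 4)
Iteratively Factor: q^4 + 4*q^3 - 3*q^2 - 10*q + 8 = (q - 1)*(q^3 + 5*q^2 + 2*q - 8) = (q - 1)*(q + 4)*(q^2 + q - 2) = (q - 1)*(q + 2)*(q + 4)*(q - 1)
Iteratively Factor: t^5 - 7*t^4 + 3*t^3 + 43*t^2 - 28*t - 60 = (t + 2)*(t^4 - 9*t^3 + 21*t^2 + t - 30) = (t - 5)*(t + 2)*(t^3 - 4*t^2 + t + 6) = (t - 5)*(t - 3)*(t + 2)*(t^2 - t - 2) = (t - 5)*(t - 3)*(t + 1)*(t + 2)*(t - 2)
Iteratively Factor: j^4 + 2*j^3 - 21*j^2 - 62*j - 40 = (j + 2)*(j^3 - 21*j - 20) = (j + 1)*(j + 2)*(j^2 - j - 20) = (j + 1)*(j + 2)*(j + 4)*(j - 5)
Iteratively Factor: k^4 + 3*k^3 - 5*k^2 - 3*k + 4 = (k + 1)*(k^3 + 2*k^2 - 7*k + 4) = (k - 1)*(k + 1)*(k^2 + 3*k - 4) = (k - 1)*(k + 1)*(k + 4)*(k - 1)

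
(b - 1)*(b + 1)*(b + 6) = b^3 + 6*b^2 - b - 6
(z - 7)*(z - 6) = z^2 - 13*z + 42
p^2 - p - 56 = (p - 8)*(p + 7)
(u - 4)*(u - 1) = u^2 - 5*u + 4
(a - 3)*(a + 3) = a^2 - 9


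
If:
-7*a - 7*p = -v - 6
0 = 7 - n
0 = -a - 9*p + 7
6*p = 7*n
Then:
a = -133/2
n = 7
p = 49/6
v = -1243/3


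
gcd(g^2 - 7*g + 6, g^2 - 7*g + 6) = g^2 - 7*g + 6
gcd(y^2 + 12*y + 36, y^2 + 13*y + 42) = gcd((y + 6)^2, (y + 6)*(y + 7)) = y + 6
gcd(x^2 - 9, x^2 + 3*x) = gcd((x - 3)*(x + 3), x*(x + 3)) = x + 3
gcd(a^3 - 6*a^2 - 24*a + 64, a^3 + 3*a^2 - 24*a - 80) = a + 4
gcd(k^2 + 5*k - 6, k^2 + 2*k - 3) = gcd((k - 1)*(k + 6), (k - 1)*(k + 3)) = k - 1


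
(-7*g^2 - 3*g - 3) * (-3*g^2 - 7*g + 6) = 21*g^4 + 58*g^3 - 12*g^2 + 3*g - 18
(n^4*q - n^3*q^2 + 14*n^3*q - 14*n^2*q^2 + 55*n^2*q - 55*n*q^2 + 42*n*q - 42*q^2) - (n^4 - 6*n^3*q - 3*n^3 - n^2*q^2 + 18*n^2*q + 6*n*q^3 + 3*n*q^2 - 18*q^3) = n^4*q - n^4 - n^3*q^2 + 20*n^3*q + 3*n^3 - 13*n^2*q^2 + 37*n^2*q - 6*n*q^3 - 58*n*q^2 + 42*n*q + 18*q^3 - 42*q^2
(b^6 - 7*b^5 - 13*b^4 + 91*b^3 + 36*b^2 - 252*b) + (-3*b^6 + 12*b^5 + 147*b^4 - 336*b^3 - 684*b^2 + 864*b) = -2*b^6 + 5*b^5 + 134*b^4 - 245*b^3 - 648*b^2 + 612*b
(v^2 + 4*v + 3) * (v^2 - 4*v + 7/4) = v^4 - 45*v^2/4 - 5*v + 21/4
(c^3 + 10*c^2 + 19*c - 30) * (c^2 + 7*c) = c^5 + 17*c^4 + 89*c^3 + 103*c^2 - 210*c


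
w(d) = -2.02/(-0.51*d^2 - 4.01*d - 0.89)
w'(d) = -2.02*(1.02*d + 4.01)/(-0.51*d^2 - 4.01*d - 0.89)^2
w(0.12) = 1.47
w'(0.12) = -4.39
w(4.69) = 0.07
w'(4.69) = -0.02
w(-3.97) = -0.29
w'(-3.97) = 0.00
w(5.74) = 0.05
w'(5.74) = -0.01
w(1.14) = 0.33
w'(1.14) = -0.28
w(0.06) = 1.78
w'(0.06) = -6.41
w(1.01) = 0.37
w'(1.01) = -0.34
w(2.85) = 0.12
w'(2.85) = -0.05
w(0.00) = 2.27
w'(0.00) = -10.23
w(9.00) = 0.03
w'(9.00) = -0.00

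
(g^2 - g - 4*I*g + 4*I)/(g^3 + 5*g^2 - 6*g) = (g - 4*I)/(g*(g + 6))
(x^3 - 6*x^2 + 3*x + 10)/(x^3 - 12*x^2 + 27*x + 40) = (x - 2)/(x - 8)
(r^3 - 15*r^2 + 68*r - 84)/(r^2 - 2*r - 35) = (r^2 - 8*r + 12)/(r + 5)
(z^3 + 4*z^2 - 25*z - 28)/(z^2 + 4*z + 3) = (z^2 + 3*z - 28)/(z + 3)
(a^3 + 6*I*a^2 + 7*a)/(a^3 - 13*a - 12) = a*(a^2 + 6*I*a + 7)/(a^3 - 13*a - 12)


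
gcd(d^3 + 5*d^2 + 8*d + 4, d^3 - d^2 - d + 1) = d + 1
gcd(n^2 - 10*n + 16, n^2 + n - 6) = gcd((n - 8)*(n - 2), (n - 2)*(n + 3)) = n - 2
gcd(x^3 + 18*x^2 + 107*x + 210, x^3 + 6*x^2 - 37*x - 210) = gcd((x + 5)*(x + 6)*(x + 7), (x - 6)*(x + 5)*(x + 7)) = x^2 + 12*x + 35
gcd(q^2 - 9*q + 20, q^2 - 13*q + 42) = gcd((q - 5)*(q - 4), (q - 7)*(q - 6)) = 1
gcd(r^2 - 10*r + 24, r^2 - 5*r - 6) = r - 6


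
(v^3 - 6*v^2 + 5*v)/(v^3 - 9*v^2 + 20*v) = (v - 1)/(v - 4)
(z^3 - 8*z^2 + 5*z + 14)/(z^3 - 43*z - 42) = (z - 2)/(z + 6)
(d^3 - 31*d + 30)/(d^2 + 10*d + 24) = (d^2 - 6*d + 5)/(d + 4)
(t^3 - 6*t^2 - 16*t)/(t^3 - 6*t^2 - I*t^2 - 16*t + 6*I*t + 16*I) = t/(t - I)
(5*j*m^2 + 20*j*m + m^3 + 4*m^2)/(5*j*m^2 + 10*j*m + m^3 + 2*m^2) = (m + 4)/(m + 2)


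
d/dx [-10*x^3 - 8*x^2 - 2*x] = -30*x^2 - 16*x - 2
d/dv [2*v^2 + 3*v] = 4*v + 3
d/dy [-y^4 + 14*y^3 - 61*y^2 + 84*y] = -4*y^3 + 42*y^2 - 122*y + 84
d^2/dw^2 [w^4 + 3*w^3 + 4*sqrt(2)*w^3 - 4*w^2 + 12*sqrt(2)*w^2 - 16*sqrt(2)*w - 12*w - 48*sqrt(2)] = 12*w^2 + 18*w + 24*sqrt(2)*w - 8 + 24*sqrt(2)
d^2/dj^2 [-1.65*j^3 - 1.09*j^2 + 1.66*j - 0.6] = -9.9*j - 2.18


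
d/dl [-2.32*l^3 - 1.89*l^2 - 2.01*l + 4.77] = -6.96*l^2 - 3.78*l - 2.01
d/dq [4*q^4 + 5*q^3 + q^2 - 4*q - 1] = 16*q^3 + 15*q^2 + 2*q - 4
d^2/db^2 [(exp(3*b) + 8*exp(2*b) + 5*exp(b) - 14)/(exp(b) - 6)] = (4*exp(4*b) - 58*exp(3*b) + 180*exp(2*b) + 1168*exp(b) + 96)*exp(b)/(exp(3*b) - 18*exp(2*b) + 108*exp(b) - 216)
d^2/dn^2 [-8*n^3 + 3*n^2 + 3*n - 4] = 6 - 48*n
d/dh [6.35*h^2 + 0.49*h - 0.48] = 12.7*h + 0.49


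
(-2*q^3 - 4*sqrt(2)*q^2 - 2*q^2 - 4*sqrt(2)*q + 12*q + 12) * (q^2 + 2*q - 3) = -2*q^5 - 6*q^4 - 4*sqrt(2)*q^4 - 12*sqrt(2)*q^3 + 14*q^3 + 4*sqrt(2)*q^2 + 42*q^2 - 12*q + 12*sqrt(2)*q - 36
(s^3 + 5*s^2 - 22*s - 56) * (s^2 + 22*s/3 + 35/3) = s^5 + 37*s^4/3 + 79*s^3/3 - 159*s^2 - 2002*s/3 - 1960/3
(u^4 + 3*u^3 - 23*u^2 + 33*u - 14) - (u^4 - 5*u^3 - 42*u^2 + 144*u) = 8*u^3 + 19*u^2 - 111*u - 14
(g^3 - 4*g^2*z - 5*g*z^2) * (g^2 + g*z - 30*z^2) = g^5 - 3*g^4*z - 39*g^3*z^2 + 115*g^2*z^3 + 150*g*z^4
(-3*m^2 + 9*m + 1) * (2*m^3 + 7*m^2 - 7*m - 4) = -6*m^5 - 3*m^4 + 86*m^3 - 44*m^2 - 43*m - 4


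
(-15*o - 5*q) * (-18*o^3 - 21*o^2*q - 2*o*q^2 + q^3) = 270*o^4 + 405*o^3*q + 135*o^2*q^2 - 5*o*q^3 - 5*q^4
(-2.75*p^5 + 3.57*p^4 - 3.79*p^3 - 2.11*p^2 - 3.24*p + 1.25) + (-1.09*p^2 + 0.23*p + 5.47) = -2.75*p^5 + 3.57*p^4 - 3.79*p^3 - 3.2*p^2 - 3.01*p + 6.72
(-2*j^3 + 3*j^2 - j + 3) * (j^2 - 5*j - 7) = -2*j^5 + 13*j^4 - 2*j^3 - 13*j^2 - 8*j - 21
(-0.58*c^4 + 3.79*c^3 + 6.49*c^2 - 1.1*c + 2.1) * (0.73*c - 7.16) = -0.4234*c^5 + 6.9195*c^4 - 22.3987*c^3 - 47.2714*c^2 + 9.409*c - 15.036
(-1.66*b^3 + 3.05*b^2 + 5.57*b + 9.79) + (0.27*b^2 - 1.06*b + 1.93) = -1.66*b^3 + 3.32*b^2 + 4.51*b + 11.72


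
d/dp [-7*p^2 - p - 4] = -14*p - 1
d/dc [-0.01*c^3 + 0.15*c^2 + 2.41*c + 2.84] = -0.03*c^2 + 0.3*c + 2.41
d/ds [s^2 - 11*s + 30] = 2*s - 11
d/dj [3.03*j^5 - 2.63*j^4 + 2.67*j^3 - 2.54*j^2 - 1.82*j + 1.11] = 15.15*j^4 - 10.52*j^3 + 8.01*j^2 - 5.08*j - 1.82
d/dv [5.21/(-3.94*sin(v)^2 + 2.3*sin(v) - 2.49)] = (41.0548*sin(v) - 11.983)*cos(v)/(3.94*sin(v)^2 - 2.3*sin(v) + 2.49)^2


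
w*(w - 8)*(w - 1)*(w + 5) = w^4 - 4*w^3 - 37*w^2 + 40*w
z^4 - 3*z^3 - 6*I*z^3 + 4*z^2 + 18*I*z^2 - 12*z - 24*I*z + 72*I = (z - 3)*(z - 6*I)*(z - 2*I)*(z + 2*I)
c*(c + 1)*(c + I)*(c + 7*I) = c^4 + c^3 + 8*I*c^3 - 7*c^2 + 8*I*c^2 - 7*c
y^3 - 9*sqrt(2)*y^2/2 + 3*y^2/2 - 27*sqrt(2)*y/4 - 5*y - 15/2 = (y + 3/2)*(y - 5*sqrt(2))*(y + sqrt(2)/2)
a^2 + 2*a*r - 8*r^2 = (a - 2*r)*(a + 4*r)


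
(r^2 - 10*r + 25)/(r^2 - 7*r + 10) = (r - 5)/(r - 2)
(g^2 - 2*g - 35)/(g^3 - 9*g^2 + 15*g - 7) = (g + 5)/(g^2 - 2*g + 1)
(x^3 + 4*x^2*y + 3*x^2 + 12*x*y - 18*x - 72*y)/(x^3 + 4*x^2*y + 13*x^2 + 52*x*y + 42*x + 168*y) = (x - 3)/(x + 7)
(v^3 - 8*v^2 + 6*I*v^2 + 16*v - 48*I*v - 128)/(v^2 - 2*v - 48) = (v^2 + 6*I*v + 16)/(v + 6)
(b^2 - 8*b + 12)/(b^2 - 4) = (b - 6)/(b + 2)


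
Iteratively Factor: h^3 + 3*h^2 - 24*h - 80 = (h + 4)*(h^2 - h - 20) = (h - 5)*(h + 4)*(h + 4)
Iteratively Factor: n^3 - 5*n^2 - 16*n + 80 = (n - 5)*(n^2 - 16) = (n - 5)*(n + 4)*(n - 4)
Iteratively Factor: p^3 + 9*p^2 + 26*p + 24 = (p + 2)*(p^2 + 7*p + 12) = (p + 2)*(p + 3)*(p + 4)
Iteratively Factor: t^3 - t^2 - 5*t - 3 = (t + 1)*(t^2 - 2*t - 3) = (t - 3)*(t + 1)*(t + 1)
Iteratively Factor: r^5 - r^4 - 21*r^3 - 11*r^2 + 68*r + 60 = (r + 3)*(r^4 - 4*r^3 - 9*r^2 + 16*r + 20) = (r - 2)*(r + 3)*(r^3 - 2*r^2 - 13*r - 10) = (r - 2)*(r + 1)*(r + 3)*(r^2 - 3*r - 10) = (r - 5)*(r - 2)*(r + 1)*(r + 3)*(r + 2)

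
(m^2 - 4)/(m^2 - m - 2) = (m + 2)/(m + 1)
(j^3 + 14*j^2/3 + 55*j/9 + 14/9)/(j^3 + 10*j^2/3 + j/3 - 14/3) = (j + 1/3)/(j - 1)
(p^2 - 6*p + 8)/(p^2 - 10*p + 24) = (p - 2)/(p - 6)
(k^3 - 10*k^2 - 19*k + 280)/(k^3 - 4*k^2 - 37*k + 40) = (k - 7)/(k - 1)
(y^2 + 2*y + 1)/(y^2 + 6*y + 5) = (y + 1)/(y + 5)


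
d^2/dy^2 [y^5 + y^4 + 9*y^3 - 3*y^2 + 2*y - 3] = 20*y^3 + 12*y^2 + 54*y - 6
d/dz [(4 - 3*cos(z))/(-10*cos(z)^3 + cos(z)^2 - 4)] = (53*cos(z) - 123*cos(2*z)/2 + 15*cos(3*z) - 147/2)*sin(z)/(10*cos(z)^3 - cos(z)^2 + 4)^2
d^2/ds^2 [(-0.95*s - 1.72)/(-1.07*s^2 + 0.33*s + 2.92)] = ((-6.099*s - 3.0538)*(-1.07*s^2 + 0.33*s + 2.92) - (0.95*s + 1.72)*(2.14*s - 0.33)*(4.28*s - 0.66))/(-1.07*s^2 + 0.33*s + 2.92)^3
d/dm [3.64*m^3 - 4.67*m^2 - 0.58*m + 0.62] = 10.92*m^2 - 9.34*m - 0.58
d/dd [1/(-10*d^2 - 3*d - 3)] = (20*d + 3)/(10*d^2 + 3*d + 3)^2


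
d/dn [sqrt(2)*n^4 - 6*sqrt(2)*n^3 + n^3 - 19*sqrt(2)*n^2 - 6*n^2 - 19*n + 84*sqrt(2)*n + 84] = 4*sqrt(2)*n^3 - 18*sqrt(2)*n^2 + 3*n^2 - 38*sqrt(2)*n - 12*n - 19 + 84*sqrt(2)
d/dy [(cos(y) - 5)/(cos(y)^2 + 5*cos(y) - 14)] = (cos(y)^2 - 10*cos(y) - 11)*sin(y)/(cos(y)^2 + 5*cos(y) - 14)^2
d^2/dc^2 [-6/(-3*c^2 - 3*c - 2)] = 36*(-3*c^2 - 3*c + 3*(2*c + 1)^2 - 2)/(3*c^2 + 3*c + 2)^3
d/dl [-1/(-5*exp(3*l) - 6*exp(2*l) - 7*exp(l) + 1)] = (-15*exp(2*l) - 12*exp(l) - 7)*exp(l)/(5*exp(3*l) + 6*exp(2*l) + 7*exp(l) - 1)^2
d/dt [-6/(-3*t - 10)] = -18/(3*t + 10)^2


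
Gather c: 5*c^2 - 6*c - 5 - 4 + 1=5*c^2 - 6*c - 8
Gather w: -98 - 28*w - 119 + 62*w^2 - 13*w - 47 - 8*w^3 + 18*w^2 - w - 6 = -8*w^3 + 80*w^2 - 42*w - 270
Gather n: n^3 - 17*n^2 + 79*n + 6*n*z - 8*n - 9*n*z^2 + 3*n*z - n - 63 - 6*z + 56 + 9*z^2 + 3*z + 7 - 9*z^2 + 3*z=n^3 - 17*n^2 + n*(-9*z^2 + 9*z + 70)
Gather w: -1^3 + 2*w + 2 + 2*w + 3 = 4*w + 4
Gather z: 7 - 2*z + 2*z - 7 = 0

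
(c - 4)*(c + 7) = c^2 + 3*c - 28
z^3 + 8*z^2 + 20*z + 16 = (z + 2)^2*(z + 4)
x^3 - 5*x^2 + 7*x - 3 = (x - 3)*(x - 1)^2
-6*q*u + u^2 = u*(-6*q + u)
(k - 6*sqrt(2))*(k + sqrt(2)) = k^2 - 5*sqrt(2)*k - 12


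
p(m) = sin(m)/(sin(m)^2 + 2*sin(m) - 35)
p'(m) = (-2*sin(m)*cos(m) - 2*cos(m))*sin(m)/(sin(m)^2 + 2*sin(m) - 35)^2 + cos(m)/(sin(m)^2 + 2*sin(m) - 35) = (cos(m)^2 - 36)*cos(m)/((sin(m) - 5)^2*(sin(m) + 7)^2)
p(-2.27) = 0.02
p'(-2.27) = 0.02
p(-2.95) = 0.01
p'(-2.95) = 0.03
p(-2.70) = 0.01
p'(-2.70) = 0.02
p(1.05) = -0.03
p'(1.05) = -0.02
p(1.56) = -0.03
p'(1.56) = -0.00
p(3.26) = 0.00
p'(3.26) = 0.03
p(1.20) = -0.03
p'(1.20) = -0.01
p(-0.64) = 0.02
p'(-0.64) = -0.02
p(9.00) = -0.01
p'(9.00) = 0.03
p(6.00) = 0.01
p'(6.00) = -0.03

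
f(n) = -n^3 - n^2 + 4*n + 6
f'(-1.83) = -2.39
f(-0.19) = 5.21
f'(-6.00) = -92.00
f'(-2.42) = -8.73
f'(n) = -3*n^2 - 2*n + 4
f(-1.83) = 1.46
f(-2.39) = 4.38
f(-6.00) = 162.00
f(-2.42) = 4.64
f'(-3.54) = -26.51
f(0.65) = 7.90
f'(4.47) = -64.88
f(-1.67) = 1.19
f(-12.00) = 1542.00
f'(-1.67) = -1.03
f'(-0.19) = 4.27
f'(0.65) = 1.43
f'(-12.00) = -404.00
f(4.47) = -85.42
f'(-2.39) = -8.36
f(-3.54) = 23.67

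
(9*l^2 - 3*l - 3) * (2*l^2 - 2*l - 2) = 18*l^4 - 24*l^3 - 18*l^2 + 12*l + 6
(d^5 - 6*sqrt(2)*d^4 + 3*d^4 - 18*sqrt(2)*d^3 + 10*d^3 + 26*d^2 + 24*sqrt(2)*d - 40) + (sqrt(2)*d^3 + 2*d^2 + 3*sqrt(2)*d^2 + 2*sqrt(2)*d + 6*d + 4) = d^5 - 6*sqrt(2)*d^4 + 3*d^4 - 17*sqrt(2)*d^3 + 10*d^3 + 3*sqrt(2)*d^2 + 28*d^2 + 6*d + 26*sqrt(2)*d - 36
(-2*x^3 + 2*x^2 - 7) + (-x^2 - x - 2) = -2*x^3 + x^2 - x - 9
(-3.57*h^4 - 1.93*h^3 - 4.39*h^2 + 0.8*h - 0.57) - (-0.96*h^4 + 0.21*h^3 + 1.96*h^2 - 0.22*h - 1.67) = -2.61*h^4 - 2.14*h^3 - 6.35*h^2 + 1.02*h + 1.1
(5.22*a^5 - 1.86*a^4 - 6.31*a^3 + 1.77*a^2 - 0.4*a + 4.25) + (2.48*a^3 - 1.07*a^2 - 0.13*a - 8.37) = 5.22*a^5 - 1.86*a^4 - 3.83*a^3 + 0.7*a^2 - 0.53*a - 4.12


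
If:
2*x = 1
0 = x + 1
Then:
No Solution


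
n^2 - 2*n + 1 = (n - 1)^2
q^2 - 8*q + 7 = (q - 7)*(q - 1)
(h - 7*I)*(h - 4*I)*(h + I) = h^3 - 10*I*h^2 - 17*h - 28*I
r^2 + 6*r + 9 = (r + 3)^2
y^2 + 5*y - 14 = (y - 2)*(y + 7)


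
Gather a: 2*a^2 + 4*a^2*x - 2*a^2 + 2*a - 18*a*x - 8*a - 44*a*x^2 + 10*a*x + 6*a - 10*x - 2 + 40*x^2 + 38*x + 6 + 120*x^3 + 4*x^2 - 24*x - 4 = 4*a^2*x + a*(-44*x^2 - 8*x) + 120*x^3 + 44*x^2 + 4*x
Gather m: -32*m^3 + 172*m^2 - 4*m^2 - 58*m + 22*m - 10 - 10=-32*m^3 + 168*m^2 - 36*m - 20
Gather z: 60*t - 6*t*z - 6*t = -6*t*z + 54*t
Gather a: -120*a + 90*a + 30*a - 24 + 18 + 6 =0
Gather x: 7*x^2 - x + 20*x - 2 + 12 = 7*x^2 + 19*x + 10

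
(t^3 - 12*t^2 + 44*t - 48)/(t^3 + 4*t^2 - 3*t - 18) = (t^2 - 10*t + 24)/(t^2 + 6*t + 9)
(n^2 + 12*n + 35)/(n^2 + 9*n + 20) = (n + 7)/(n + 4)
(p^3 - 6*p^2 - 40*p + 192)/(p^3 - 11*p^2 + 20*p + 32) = (p + 6)/(p + 1)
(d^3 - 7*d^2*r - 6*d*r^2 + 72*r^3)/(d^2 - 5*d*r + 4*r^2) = (-d^2 + 3*d*r + 18*r^2)/(-d + r)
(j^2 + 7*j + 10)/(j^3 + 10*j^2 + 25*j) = (j + 2)/(j*(j + 5))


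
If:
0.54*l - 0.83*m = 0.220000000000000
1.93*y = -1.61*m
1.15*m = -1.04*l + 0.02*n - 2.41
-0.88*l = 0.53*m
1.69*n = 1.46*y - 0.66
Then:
No Solution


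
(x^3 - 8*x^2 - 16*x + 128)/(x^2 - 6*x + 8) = (x^2 - 4*x - 32)/(x - 2)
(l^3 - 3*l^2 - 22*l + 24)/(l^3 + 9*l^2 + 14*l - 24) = (l - 6)/(l + 6)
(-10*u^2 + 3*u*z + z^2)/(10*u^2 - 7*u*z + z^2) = (5*u + z)/(-5*u + z)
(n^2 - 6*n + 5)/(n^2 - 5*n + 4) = (n - 5)/(n - 4)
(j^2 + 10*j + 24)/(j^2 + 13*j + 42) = (j + 4)/(j + 7)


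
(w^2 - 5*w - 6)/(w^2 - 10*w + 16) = (w^2 - 5*w - 6)/(w^2 - 10*w + 16)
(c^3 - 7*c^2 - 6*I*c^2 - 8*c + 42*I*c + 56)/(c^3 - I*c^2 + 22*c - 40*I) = (c - 7)/(c + 5*I)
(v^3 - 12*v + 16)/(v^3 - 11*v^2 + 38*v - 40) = (v^2 + 2*v - 8)/(v^2 - 9*v + 20)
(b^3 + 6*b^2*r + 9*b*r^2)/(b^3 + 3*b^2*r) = (b + 3*r)/b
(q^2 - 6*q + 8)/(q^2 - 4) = (q - 4)/(q + 2)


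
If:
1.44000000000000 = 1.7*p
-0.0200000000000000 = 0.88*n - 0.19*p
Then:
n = 0.16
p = 0.85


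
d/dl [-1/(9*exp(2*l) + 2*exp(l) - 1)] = (18*exp(l) + 2)*exp(l)/(9*exp(2*l) + 2*exp(l) - 1)^2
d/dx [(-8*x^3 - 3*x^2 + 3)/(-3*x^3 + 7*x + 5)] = (-9*x^4 - 112*x^3 - 114*x^2 - 30*x - 21)/(9*x^6 - 42*x^4 - 30*x^3 + 49*x^2 + 70*x + 25)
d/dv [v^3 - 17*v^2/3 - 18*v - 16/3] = 3*v^2 - 34*v/3 - 18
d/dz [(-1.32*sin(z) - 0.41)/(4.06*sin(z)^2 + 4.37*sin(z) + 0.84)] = (5.3592*sin(z)^2 + 3.3292*sin(z) + 0.6829)*cos(z)/(16.4836*sin(z)^4 + 35.4844*sin(z)^3 + 25.9177*sin(z)^2 + 7.3416*sin(z) + 0.7056)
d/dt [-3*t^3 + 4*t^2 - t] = -9*t^2 + 8*t - 1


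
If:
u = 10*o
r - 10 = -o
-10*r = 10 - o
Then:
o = 10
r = 0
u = 100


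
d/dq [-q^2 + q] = 1 - 2*q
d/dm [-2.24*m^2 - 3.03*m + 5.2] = -4.48*m - 3.03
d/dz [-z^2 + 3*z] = 3 - 2*z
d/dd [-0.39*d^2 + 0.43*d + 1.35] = 0.43 - 0.78*d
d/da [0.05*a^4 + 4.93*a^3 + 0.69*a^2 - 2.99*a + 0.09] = 0.2*a^3 + 14.79*a^2 + 1.38*a - 2.99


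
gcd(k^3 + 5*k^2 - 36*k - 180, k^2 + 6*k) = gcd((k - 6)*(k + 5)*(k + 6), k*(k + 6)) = k + 6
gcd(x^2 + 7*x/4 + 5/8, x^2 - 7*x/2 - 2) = x + 1/2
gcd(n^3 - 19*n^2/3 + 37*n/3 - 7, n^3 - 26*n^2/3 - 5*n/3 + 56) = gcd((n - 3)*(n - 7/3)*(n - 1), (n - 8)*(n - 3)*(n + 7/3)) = n - 3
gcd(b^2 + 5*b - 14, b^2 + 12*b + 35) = b + 7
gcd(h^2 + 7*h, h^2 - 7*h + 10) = 1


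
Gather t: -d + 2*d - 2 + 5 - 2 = d + 1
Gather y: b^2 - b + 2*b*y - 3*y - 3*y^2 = b^2 - b - 3*y^2 + y*(2*b - 3)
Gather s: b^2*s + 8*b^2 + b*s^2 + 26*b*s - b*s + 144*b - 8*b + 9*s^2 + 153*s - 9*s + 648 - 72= 8*b^2 + 136*b + s^2*(b + 9) + s*(b^2 + 25*b + 144) + 576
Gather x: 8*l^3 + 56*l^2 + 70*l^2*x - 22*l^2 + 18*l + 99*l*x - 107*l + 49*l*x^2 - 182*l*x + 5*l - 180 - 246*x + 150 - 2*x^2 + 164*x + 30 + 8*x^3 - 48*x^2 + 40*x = 8*l^3 + 34*l^2 - 84*l + 8*x^3 + x^2*(49*l - 50) + x*(70*l^2 - 83*l - 42)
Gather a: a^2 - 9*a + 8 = a^2 - 9*a + 8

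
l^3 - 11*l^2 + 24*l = l*(l - 8)*(l - 3)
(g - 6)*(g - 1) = g^2 - 7*g + 6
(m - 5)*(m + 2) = m^2 - 3*m - 10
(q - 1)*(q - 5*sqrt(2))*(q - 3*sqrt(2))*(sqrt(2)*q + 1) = sqrt(2)*q^4 - 15*q^3 - sqrt(2)*q^3 + 15*q^2 + 22*sqrt(2)*q^2 - 22*sqrt(2)*q + 30*q - 30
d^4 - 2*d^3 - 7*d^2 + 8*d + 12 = (d - 3)*(d - 2)*(d + 1)*(d + 2)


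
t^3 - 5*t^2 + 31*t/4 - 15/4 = (t - 5/2)*(t - 3/2)*(t - 1)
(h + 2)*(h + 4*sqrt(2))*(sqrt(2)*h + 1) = sqrt(2)*h^3 + 2*sqrt(2)*h^2 + 9*h^2 + 4*sqrt(2)*h + 18*h + 8*sqrt(2)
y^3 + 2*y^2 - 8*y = y*(y - 2)*(y + 4)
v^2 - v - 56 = (v - 8)*(v + 7)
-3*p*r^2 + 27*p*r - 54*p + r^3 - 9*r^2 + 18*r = (-3*p + r)*(r - 6)*(r - 3)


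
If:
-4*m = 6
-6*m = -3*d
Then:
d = -3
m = -3/2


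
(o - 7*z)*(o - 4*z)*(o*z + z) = o^3*z - 11*o^2*z^2 + o^2*z + 28*o*z^3 - 11*o*z^2 + 28*z^3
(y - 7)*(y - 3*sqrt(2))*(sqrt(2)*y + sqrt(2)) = sqrt(2)*y^3 - 6*sqrt(2)*y^2 - 6*y^2 - 7*sqrt(2)*y + 36*y + 42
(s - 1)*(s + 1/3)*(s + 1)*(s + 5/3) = s^4 + 2*s^3 - 4*s^2/9 - 2*s - 5/9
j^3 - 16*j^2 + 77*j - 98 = (j - 7)^2*(j - 2)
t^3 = t^3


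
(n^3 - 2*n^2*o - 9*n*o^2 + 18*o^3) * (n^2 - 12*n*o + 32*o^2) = n^5 - 14*n^4*o + 47*n^3*o^2 + 62*n^2*o^3 - 504*n*o^4 + 576*o^5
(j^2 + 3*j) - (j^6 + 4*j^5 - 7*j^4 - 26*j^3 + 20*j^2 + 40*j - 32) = -j^6 - 4*j^5 + 7*j^4 + 26*j^3 - 19*j^2 - 37*j + 32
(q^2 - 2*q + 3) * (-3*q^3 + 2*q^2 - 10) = -3*q^5 + 8*q^4 - 13*q^3 - 4*q^2 + 20*q - 30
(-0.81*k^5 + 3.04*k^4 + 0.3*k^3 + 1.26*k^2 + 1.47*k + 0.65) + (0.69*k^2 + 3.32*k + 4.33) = -0.81*k^5 + 3.04*k^4 + 0.3*k^3 + 1.95*k^2 + 4.79*k + 4.98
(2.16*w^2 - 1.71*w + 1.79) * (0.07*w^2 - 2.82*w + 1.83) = 0.1512*w^4 - 6.2109*w^3 + 8.9003*w^2 - 8.1771*w + 3.2757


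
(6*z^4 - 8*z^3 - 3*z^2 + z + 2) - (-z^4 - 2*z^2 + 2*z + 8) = 7*z^4 - 8*z^3 - z^2 - z - 6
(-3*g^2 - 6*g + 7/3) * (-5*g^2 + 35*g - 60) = 15*g^4 - 75*g^3 - 125*g^2/3 + 1325*g/3 - 140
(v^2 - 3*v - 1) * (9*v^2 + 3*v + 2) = 9*v^4 - 24*v^3 - 16*v^2 - 9*v - 2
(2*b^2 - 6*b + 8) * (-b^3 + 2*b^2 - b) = -2*b^5 + 10*b^4 - 22*b^3 + 22*b^2 - 8*b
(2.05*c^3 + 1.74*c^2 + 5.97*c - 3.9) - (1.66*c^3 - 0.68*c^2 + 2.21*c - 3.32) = 0.39*c^3 + 2.42*c^2 + 3.76*c - 0.58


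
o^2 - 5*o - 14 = (o - 7)*(o + 2)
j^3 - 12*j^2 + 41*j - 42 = (j - 7)*(j - 3)*(j - 2)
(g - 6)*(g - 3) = g^2 - 9*g + 18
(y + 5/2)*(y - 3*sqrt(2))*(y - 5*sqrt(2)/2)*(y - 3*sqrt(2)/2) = y^4 - 7*sqrt(2)*y^3 + 5*y^3/2 - 35*sqrt(2)*y^2/2 + 63*y^2/2 - 45*sqrt(2)*y/2 + 315*y/4 - 225*sqrt(2)/4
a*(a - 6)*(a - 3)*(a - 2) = a^4 - 11*a^3 + 36*a^2 - 36*a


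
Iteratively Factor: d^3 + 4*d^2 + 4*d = (d)*(d^2 + 4*d + 4) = d*(d + 2)*(d + 2)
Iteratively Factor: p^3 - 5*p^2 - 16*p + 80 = (p - 4)*(p^2 - p - 20) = (p - 5)*(p - 4)*(p + 4)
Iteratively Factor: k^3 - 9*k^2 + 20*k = (k - 5)*(k^2 - 4*k) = (k - 5)*(k - 4)*(k)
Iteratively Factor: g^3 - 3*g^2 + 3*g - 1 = (g - 1)*(g^2 - 2*g + 1) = (g - 1)^2*(g - 1)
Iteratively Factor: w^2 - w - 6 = (w + 2)*(w - 3)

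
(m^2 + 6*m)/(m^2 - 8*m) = (m + 6)/(m - 8)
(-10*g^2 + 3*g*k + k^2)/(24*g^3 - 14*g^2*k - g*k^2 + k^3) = (-5*g - k)/(12*g^2 - g*k - k^2)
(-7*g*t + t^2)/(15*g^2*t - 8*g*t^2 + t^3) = (-7*g + t)/(15*g^2 - 8*g*t + t^2)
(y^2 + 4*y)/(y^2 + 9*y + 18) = y*(y + 4)/(y^2 + 9*y + 18)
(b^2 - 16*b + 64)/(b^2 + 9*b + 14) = (b^2 - 16*b + 64)/(b^2 + 9*b + 14)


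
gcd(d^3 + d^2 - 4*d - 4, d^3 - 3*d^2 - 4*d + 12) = d^2 - 4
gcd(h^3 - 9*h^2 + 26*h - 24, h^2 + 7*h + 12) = 1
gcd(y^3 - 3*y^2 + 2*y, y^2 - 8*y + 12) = y - 2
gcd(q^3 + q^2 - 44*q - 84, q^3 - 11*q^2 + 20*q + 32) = 1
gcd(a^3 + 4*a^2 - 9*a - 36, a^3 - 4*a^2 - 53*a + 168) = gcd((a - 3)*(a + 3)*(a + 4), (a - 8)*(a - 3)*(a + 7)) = a - 3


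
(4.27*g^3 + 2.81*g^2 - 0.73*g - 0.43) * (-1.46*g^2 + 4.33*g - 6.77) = -6.2342*g^5 + 14.3865*g^4 - 15.6748*g^3 - 21.5568*g^2 + 3.0802*g + 2.9111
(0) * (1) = 0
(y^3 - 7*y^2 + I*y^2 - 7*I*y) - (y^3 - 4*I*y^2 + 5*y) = -7*y^2 + 5*I*y^2 - 5*y - 7*I*y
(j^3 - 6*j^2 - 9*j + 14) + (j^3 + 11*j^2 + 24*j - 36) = 2*j^3 + 5*j^2 + 15*j - 22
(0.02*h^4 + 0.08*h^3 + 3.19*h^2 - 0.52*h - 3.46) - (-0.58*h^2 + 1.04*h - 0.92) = 0.02*h^4 + 0.08*h^3 + 3.77*h^2 - 1.56*h - 2.54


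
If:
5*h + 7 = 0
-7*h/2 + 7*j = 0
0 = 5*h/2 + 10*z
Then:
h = -7/5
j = -7/10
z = 7/20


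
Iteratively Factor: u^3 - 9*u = (u)*(u^2 - 9) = u*(u + 3)*(u - 3)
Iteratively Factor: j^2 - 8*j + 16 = (j - 4)*(j - 4)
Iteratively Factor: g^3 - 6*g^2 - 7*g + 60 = (g + 3)*(g^2 - 9*g + 20) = (g - 5)*(g + 3)*(g - 4)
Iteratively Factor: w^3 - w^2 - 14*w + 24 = (w + 4)*(w^2 - 5*w + 6) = (w - 3)*(w + 4)*(w - 2)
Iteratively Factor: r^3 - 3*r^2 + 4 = (r - 2)*(r^2 - r - 2) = (r - 2)*(r + 1)*(r - 2)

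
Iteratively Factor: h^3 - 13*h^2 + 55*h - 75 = (h - 5)*(h^2 - 8*h + 15) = (h - 5)*(h - 3)*(h - 5)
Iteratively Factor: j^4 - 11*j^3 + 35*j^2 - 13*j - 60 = (j + 1)*(j^3 - 12*j^2 + 47*j - 60) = (j - 4)*(j + 1)*(j^2 - 8*j + 15) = (j - 4)*(j - 3)*(j + 1)*(j - 5)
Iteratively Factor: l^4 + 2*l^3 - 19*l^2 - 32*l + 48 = (l - 1)*(l^3 + 3*l^2 - 16*l - 48) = (l - 1)*(l + 3)*(l^2 - 16) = (l - 4)*(l - 1)*(l + 3)*(l + 4)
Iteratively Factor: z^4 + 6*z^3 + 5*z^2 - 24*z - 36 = (z + 2)*(z^3 + 4*z^2 - 3*z - 18) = (z - 2)*(z + 2)*(z^2 + 6*z + 9) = (z - 2)*(z + 2)*(z + 3)*(z + 3)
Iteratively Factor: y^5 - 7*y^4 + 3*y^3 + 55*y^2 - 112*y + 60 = (y - 2)*(y^4 - 5*y^3 - 7*y^2 + 41*y - 30) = (y - 2)*(y + 3)*(y^3 - 8*y^2 + 17*y - 10) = (y - 2)^2*(y + 3)*(y^2 - 6*y + 5) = (y - 2)^2*(y - 1)*(y + 3)*(y - 5)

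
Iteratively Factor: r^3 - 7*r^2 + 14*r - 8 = (r - 1)*(r^2 - 6*r + 8) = (r - 2)*(r - 1)*(r - 4)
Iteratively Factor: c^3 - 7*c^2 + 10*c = (c - 2)*(c^2 - 5*c) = c*(c - 2)*(c - 5)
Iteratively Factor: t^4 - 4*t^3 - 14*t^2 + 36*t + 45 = (t + 1)*(t^3 - 5*t^2 - 9*t + 45) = (t - 3)*(t + 1)*(t^2 - 2*t - 15) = (t - 3)*(t + 1)*(t + 3)*(t - 5)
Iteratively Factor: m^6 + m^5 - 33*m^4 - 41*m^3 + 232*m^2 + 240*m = (m - 3)*(m^5 + 4*m^4 - 21*m^3 - 104*m^2 - 80*m) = m*(m - 3)*(m^4 + 4*m^3 - 21*m^2 - 104*m - 80) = m*(m - 3)*(m + 4)*(m^3 - 21*m - 20) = m*(m - 3)*(m + 4)^2*(m^2 - 4*m - 5) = m*(m - 5)*(m - 3)*(m + 4)^2*(m + 1)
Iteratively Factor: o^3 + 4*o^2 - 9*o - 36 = (o - 3)*(o^2 + 7*o + 12) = (o - 3)*(o + 3)*(o + 4)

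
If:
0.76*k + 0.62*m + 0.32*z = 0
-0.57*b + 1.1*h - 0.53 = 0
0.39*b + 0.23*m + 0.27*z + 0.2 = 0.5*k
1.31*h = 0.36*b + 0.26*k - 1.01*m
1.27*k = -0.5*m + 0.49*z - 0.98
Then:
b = -1.46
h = -0.28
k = -0.26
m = -0.23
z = 1.08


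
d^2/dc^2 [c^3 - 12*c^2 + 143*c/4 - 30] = 6*c - 24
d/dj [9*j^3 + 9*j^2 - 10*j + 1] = 27*j^2 + 18*j - 10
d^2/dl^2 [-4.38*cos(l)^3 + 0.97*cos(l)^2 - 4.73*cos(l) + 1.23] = 8.015*cos(l) - 1.94*cos(2*l) + 9.855*cos(3*l)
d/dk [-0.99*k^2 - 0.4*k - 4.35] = -1.98*k - 0.4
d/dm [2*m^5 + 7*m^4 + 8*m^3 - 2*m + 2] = 10*m^4 + 28*m^3 + 24*m^2 - 2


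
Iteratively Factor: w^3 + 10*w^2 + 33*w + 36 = (w + 4)*(w^2 + 6*w + 9) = (w + 3)*(w + 4)*(w + 3)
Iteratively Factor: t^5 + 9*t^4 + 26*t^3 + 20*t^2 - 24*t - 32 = (t + 2)*(t^4 + 7*t^3 + 12*t^2 - 4*t - 16) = (t + 2)^2*(t^3 + 5*t^2 + 2*t - 8) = (t + 2)^2*(t + 4)*(t^2 + t - 2) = (t - 1)*(t + 2)^2*(t + 4)*(t + 2)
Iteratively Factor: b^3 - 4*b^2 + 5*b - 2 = (b - 1)*(b^2 - 3*b + 2) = (b - 1)^2*(b - 2)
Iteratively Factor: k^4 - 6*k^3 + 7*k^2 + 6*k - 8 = (k - 4)*(k^3 - 2*k^2 - k + 2) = (k - 4)*(k - 2)*(k^2 - 1) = (k - 4)*(k - 2)*(k + 1)*(k - 1)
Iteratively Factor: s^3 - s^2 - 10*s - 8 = (s - 4)*(s^2 + 3*s + 2) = (s - 4)*(s + 2)*(s + 1)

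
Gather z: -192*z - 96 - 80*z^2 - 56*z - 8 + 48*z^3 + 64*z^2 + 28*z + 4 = 48*z^3 - 16*z^2 - 220*z - 100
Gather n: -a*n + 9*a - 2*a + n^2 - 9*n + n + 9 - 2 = 7*a + n^2 + n*(-a - 8) + 7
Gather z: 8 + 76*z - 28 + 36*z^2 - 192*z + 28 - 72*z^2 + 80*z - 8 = -36*z^2 - 36*z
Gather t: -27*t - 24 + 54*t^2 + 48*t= 54*t^2 + 21*t - 24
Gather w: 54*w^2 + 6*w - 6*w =54*w^2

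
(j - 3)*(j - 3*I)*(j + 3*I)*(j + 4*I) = j^4 - 3*j^3 + 4*I*j^3 + 9*j^2 - 12*I*j^2 - 27*j + 36*I*j - 108*I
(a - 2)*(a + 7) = a^2 + 5*a - 14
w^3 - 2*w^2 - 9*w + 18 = (w - 3)*(w - 2)*(w + 3)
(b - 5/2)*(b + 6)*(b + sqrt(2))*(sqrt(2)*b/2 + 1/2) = sqrt(2)*b^4/2 + 3*b^3/2 + 7*sqrt(2)*b^3/4 - 7*sqrt(2)*b^2 + 21*b^2/4 - 45*b/2 + 7*sqrt(2)*b/4 - 15*sqrt(2)/2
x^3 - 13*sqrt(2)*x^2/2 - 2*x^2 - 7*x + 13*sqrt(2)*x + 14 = (x - 2)*(x - 7*sqrt(2))*(x + sqrt(2)/2)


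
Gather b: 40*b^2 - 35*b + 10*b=40*b^2 - 25*b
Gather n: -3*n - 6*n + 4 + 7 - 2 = 9 - 9*n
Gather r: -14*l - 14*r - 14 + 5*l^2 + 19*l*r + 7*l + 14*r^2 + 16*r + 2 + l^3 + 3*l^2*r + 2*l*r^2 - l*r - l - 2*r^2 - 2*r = l^3 + 5*l^2 - 8*l + r^2*(2*l + 12) + r*(3*l^2 + 18*l) - 12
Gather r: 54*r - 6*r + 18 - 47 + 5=48*r - 24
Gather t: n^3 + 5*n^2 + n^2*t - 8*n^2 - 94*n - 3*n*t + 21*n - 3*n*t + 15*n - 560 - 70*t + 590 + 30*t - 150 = n^3 - 3*n^2 - 58*n + t*(n^2 - 6*n - 40) - 120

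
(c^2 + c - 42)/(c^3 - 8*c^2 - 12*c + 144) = (c + 7)/(c^2 - 2*c - 24)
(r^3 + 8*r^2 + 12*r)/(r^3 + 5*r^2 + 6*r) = (r + 6)/(r + 3)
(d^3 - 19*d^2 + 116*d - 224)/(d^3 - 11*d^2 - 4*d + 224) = (d - 4)/(d + 4)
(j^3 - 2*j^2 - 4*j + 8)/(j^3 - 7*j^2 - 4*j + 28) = (j - 2)/(j - 7)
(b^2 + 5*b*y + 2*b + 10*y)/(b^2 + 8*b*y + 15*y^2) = (b + 2)/(b + 3*y)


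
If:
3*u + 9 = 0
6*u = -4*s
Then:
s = 9/2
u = -3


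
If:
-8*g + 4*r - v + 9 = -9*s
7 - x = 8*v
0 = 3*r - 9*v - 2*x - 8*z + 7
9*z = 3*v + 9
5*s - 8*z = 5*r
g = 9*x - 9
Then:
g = 125010/12623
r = 3996/971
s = 76268/12623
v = 7731/12623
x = 26513/12623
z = 15200/12623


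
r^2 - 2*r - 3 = (r - 3)*(r + 1)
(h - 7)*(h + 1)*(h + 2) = h^3 - 4*h^2 - 19*h - 14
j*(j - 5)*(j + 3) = j^3 - 2*j^2 - 15*j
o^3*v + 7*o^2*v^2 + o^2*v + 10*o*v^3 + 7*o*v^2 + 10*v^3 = (o + 2*v)*(o + 5*v)*(o*v + v)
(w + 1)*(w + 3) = w^2 + 4*w + 3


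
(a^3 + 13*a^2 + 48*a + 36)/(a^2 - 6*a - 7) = (a^2 + 12*a + 36)/(a - 7)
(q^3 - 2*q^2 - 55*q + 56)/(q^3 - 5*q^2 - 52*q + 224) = (q - 1)/(q - 4)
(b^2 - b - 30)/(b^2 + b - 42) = (b + 5)/(b + 7)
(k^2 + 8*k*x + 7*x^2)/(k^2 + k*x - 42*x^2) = (-k - x)/(-k + 6*x)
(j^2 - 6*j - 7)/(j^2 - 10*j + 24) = (j^2 - 6*j - 7)/(j^2 - 10*j + 24)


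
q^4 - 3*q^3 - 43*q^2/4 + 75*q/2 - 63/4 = (q - 3)^2*(q - 1/2)*(q + 7/2)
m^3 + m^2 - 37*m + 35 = (m - 5)*(m - 1)*(m + 7)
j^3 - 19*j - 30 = (j - 5)*(j + 2)*(j + 3)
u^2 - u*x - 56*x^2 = (u - 8*x)*(u + 7*x)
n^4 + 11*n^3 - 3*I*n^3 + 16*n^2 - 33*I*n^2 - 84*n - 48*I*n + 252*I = (n - 2)*(n + 6)*(n + 7)*(n - 3*I)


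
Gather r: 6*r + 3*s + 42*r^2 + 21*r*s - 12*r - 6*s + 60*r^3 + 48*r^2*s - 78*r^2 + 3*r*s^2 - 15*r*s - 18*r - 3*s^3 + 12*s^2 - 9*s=60*r^3 + r^2*(48*s - 36) + r*(3*s^2 + 6*s - 24) - 3*s^3 + 12*s^2 - 12*s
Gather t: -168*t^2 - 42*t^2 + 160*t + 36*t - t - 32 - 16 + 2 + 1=-210*t^2 + 195*t - 45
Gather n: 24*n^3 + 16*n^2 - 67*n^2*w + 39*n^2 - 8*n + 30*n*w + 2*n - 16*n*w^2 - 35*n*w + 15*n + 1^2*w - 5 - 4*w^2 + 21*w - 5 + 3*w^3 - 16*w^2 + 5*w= 24*n^3 + n^2*(55 - 67*w) + n*(-16*w^2 - 5*w + 9) + 3*w^3 - 20*w^2 + 27*w - 10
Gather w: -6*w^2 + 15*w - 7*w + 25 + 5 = -6*w^2 + 8*w + 30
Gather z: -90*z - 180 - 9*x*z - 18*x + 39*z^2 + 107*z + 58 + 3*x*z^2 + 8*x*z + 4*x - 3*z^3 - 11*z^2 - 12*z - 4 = -14*x - 3*z^3 + z^2*(3*x + 28) + z*(5 - x) - 126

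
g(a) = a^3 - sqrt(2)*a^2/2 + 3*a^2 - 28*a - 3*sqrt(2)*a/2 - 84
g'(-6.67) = 72.76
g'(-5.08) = 24.00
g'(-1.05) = -31.63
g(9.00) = 559.63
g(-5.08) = -2.91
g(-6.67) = -77.82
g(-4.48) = 7.05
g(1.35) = -118.02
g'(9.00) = 254.15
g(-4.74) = 3.79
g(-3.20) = 3.10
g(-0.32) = -74.16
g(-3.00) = 0.00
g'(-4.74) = 15.54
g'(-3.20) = -14.08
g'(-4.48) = 9.55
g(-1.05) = -51.00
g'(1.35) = -18.46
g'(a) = 3*a^2 - sqrt(2)*a + 6*a - 28 - 3*sqrt(2)/2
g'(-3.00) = -16.88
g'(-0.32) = -31.28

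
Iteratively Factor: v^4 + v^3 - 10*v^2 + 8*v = (v)*(v^3 + v^2 - 10*v + 8) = v*(v + 4)*(v^2 - 3*v + 2) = v*(v - 1)*(v + 4)*(v - 2)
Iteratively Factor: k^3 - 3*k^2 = (k)*(k^2 - 3*k) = k*(k - 3)*(k)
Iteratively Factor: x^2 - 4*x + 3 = (x - 3)*(x - 1)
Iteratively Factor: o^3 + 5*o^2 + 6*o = (o + 3)*(o^2 + 2*o) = o*(o + 3)*(o + 2)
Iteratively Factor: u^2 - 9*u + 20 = (u - 5)*(u - 4)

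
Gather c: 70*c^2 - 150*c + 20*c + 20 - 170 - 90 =70*c^2 - 130*c - 240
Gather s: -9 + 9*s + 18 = 9*s + 9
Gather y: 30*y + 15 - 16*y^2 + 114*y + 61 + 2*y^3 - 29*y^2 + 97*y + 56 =2*y^3 - 45*y^2 + 241*y + 132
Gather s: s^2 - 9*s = s^2 - 9*s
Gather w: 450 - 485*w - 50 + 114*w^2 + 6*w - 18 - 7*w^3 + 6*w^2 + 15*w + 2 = -7*w^3 + 120*w^2 - 464*w + 384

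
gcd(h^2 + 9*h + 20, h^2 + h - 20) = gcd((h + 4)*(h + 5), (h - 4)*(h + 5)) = h + 5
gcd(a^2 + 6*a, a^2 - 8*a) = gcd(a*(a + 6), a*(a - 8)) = a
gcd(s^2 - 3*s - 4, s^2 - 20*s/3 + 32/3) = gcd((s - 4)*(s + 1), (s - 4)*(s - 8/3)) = s - 4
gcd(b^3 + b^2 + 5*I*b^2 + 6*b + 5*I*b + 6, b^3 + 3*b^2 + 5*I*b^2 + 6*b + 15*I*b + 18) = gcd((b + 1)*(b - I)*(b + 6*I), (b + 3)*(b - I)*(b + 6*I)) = b^2 + 5*I*b + 6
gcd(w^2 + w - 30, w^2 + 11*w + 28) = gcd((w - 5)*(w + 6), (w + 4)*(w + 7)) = 1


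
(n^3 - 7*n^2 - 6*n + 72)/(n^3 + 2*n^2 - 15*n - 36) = (n - 6)/(n + 3)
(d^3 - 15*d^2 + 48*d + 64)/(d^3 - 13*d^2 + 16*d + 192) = (d + 1)/(d + 3)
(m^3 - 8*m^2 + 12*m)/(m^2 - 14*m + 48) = m*(m - 2)/(m - 8)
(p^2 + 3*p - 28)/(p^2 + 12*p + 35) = (p - 4)/(p + 5)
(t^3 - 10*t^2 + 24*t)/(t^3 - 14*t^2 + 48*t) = (t - 4)/(t - 8)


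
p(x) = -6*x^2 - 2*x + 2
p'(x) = -12*x - 2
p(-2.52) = -31.06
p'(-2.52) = 28.24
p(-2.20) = -22.64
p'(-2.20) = 24.40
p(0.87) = -4.28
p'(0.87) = -12.44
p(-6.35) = -227.24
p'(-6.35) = 74.20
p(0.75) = -2.88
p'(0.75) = -11.00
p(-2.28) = -24.63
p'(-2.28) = 25.36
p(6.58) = -270.94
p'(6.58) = -80.96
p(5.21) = -171.28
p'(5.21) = -64.52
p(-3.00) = -46.00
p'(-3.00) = 34.00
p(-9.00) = -466.00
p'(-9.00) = 106.00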